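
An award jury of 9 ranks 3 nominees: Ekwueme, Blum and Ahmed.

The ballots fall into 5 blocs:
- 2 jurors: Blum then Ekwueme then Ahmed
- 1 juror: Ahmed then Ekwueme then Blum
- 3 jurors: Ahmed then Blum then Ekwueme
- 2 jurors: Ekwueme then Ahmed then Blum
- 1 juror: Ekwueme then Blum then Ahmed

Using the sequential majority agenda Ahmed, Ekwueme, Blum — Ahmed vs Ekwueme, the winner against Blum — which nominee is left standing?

Round 1: Ahmed vs Ekwueme — 4–5, Ekwueme advances.
Round 2: Ekwueme vs Blum — 4–5, Blum advances.
Blum survives the agenda.

Blum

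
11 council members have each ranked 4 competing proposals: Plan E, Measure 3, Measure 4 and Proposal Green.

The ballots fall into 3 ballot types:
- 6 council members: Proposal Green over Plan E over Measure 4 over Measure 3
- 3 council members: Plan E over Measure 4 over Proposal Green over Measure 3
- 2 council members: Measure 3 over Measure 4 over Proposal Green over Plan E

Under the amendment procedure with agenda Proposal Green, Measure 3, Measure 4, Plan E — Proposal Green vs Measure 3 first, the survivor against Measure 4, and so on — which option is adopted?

Proposal Green

Round 1: Proposal Green vs Measure 3 — 9–2, Proposal Green advances.
Round 2: Proposal Green vs Measure 4 — 6–5, Proposal Green advances.
Round 3: Proposal Green vs Plan E — 8–3, Proposal Green advances.
Proposal Green survives the agenda.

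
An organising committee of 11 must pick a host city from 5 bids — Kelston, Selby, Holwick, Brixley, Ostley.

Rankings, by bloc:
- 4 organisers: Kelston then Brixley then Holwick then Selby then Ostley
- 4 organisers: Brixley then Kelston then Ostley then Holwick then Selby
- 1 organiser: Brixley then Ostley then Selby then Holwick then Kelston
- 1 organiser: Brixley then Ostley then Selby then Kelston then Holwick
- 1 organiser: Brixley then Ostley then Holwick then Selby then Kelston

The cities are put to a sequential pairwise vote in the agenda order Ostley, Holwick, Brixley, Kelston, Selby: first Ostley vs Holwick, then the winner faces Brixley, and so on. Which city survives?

Round 1: Ostley vs Holwick — 7–4, Ostley advances.
Round 2: Ostley vs Brixley — 0–11, Brixley advances.
Round 3: Brixley vs Kelston — 7–4, Brixley advances.
Round 4: Brixley vs Selby — 11–0, Brixley advances.
The agenda winner is Brixley.

Brixley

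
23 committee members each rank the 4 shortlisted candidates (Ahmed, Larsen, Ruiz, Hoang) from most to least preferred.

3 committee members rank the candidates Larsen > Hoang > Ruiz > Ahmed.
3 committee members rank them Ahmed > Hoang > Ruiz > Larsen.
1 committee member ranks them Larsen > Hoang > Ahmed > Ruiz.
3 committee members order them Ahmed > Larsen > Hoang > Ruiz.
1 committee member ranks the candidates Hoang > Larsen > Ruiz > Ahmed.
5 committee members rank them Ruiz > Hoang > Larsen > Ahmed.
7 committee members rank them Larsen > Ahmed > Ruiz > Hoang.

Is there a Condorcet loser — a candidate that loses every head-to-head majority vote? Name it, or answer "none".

Head-to-head results (23 committee members):
Ahmed vs Larsen: Larsen, 17–6.
Ahmed vs Ruiz: Ahmed, 14–9.
Ahmed vs Hoang: Ahmed preferred on 3+3+7 = 13 ballots; Ahmed wins 13–10.
Larsen–Ruiz: Larsen 15–8.
Larsen vs Hoang: 3+1+3+7 = 14 for Larsen, 9 for Hoang — Larsen by 14–9.
Ruiz vs Hoang: Ruiz, 12–11.
Hoang loses to every other candidate — it is the Condorcet loser.

Hoang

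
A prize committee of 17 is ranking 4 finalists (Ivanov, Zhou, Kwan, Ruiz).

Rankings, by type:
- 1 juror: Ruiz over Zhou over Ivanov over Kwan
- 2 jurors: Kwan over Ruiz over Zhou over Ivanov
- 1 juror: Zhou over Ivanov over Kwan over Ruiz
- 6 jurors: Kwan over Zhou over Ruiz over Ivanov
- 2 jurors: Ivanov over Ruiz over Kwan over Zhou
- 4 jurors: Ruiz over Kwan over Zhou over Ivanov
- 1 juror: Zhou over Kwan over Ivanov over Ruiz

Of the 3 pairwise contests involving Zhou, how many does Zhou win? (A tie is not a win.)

Zhou against each rival (17 jurors):
Zhou vs Ivanov: Zhou, 15–2.
Zhou–Kwan: Kwan 14–3.
Zhou vs Ruiz: Zhou preferred on 1+6+1 = 8 ballots; Ruiz wins 9–8.
Zhou beats Ivanov; loses to Kwan, Ruiz — 1 pairwise win.

1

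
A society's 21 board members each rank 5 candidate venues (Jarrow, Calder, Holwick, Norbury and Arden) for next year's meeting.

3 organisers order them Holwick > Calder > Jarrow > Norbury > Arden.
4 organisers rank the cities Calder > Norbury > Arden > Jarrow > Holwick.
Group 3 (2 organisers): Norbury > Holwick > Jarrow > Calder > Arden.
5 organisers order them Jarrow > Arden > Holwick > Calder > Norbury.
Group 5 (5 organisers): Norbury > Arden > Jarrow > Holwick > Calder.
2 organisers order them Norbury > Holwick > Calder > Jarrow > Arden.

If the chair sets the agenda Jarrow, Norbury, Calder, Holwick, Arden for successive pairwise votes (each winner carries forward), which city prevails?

Round 1: Jarrow vs Norbury — 8–13, Norbury advances.
Round 2: Norbury vs Calder — 9–12, Calder advances.
Round 3: Calder vs Holwick — 4–17, Holwick advances.
Round 4: Holwick vs Arden — 7–14, Arden advances.
Arden survives the agenda.

Arden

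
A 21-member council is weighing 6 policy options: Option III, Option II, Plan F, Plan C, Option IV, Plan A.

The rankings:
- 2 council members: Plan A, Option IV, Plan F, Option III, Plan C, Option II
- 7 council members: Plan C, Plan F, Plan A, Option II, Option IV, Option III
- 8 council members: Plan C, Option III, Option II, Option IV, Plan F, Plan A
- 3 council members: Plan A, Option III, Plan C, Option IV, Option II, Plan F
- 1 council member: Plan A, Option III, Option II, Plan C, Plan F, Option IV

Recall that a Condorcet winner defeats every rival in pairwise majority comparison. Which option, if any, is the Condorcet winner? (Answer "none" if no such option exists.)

Plan C

Pairwise majorities:
Option III vs Option II: Option III is ranked higher on 2+8+3+1 = 14 ballots, Option II on 7. Option III wins 14–7.
Option III vs Plan F: 12 to 9, Option III.
Option III vs Plan C: Option III is ranked higher on 2+3+1 = 6 ballots, Plan C on 15. Plan C wins 15–6.
Option III vs Option IV: 12 to 9, Option III.
Option III vs Plan A: Option III is ranked higher on 8 ballots, Plan A on 13. Plan A wins 13–8.
Option II vs Plan F: Option II preferred on 8+3+1 = 12 ballots; Option II wins 12–9.
Option II vs Plan C: Option II is ranked higher on 1 ballot, Plan C on 20. Plan C wins 20–1.
Option II vs Option IV: Option II preferred on 7+8+1 = 16 ballots; Option II wins 16–5.
Option II vs Plan A: Option II is ranked higher on 8 ballots, Plan A on 13. Plan A wins 13–8.
Plan F vs Plan C: Plan F is ranked higher on 2 ballots, Plan C on 19. Plan C wins 19–2.
Plan F vs Option IV: 7+1 = 8 for Plan F, 13 for Option IV — Option IV by 13–8.
Plan F vs Plan A: 15 to 6, Plan F.
Plan C vs Option IV: 7+8+3+1 = 19 for Plan C, 2 for Option IV — Plan C by 19–2.
Plan C vs Plan A: Plan C preferred on 7+8 = 15 ballots; Plan C wins 15–6.
Option IV vs Plan A: 8 to 13, Plan A.
Only Plan C has no losses; Plan C is the Condorcet winner.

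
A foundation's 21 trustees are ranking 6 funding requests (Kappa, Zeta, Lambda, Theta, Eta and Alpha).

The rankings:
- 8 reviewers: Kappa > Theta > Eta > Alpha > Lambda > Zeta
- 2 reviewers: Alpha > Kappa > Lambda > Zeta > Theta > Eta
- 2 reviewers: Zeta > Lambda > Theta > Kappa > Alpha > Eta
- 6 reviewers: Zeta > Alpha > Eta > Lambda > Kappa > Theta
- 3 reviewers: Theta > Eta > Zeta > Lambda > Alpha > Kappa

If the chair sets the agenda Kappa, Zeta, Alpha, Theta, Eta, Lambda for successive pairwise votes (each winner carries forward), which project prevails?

Theta

Round 1: Kappa vs Zeta — 10–11, Zeta advances.
Round 2: Zeta vs Alpha — 11–10, Zeta advances.
Round 3: Zeta vs Theta — 10–11, Theta advances.
Round 4: Theta vs Eta — 15–6, Theta advances.
Round 5: Theta vs Lambda — 11–10, Theta advances.
The agenda winner is Theta.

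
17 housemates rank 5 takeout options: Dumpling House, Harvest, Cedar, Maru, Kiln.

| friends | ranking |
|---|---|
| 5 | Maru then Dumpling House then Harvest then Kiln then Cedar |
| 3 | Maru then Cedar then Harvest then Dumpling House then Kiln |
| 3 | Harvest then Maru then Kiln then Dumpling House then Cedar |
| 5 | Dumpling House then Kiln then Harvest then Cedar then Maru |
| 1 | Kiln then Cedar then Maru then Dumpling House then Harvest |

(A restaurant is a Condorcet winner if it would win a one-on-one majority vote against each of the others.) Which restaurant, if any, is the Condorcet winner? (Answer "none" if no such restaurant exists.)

Maru

Head-to-head results (17 friends):
Dumpling House vs Harvest: Dumpling House wins 11–6.
Dumpling House vs Cedar: Dumpling House wins 13–4.
Dumpling House vs Maru: Maru wins 12–5.
Dumpling House vs Kiln: Dumpling House wins 13–4.
Harvest–Cedar: Harvest 13–4.
Harvest vs Maru: Maru, 9–8.
Harvest vs Kiln: Harvest, 11–6.
Cedar vs Maru: Maru, 11–6.
Cedar vs Kiln: Kiln wins 14–3.
Maru–Kiln: Maru 11–6.
Maru wins every pairwise contest, so Maru is the Condorcet winner.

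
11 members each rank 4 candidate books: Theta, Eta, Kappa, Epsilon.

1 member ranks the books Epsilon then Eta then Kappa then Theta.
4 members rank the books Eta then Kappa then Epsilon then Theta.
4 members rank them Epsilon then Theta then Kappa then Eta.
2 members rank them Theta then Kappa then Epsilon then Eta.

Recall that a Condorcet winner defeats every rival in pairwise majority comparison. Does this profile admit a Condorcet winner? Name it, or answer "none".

none

Check each pair by majority over 11 ballots:
Theta vs Eta: Theta, 6–5.
Theta vs Kappa: Theta wins 6–5.
Theta–Epsilon: Epsilon 9–2.
Eta vs Kappa: Kappa wins 6–5.
Eta vs Epsilon: Epsilon wins 7–4.
Kappa–Epsilon: Kappa 6–5.
Each book drops at least one matchup (Theta loses to Epsilon; Eta loses to Theta; Kappa loses to Theta; Epsilon loses to Kappa); the cycle Theta > Kappa > Epsilon > Theta rules out a Condorcet winner.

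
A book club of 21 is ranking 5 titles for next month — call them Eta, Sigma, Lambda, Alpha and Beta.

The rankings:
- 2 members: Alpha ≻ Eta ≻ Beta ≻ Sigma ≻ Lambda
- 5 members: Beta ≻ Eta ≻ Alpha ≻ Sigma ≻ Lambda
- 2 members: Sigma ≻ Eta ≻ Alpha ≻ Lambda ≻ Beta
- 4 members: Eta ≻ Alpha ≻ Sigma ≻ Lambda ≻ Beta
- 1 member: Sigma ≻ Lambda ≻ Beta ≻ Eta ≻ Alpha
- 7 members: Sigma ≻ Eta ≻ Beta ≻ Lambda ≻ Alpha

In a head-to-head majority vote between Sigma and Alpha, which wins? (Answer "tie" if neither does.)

Alpha

Ballots ranking Sigma above Alpha: 2 + 1 + 7 = 10.
Ballots ranking Alpha above Sigma: 21 − 10 = 11.
Alpha wins the head-to-head 11–10.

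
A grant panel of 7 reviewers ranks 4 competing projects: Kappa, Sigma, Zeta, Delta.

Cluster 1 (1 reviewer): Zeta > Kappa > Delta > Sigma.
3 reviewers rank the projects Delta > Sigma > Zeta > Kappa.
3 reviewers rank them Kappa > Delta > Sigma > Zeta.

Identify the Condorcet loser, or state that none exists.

Pairwise majorities:
Kappa–Sigma: Kappa 4–3.
Kappa vs Zeta: 3 to 4, Zeta.
Kappa vs Delta: 1+3 = 4 for Kappa, 3 for Delta — Kappa by 4–3.
Sigma vs Zeta: 6 to 1, Sigma.
Sigma vs Delta: 0 to 7, Delta.
Zeta vs Delta: Delta wins 6–1.
Every project wins at least one matchup (Kappa beats Sigma; Sigma beats Zeta; Zeta beats Kappa; Delta beats Sigma), so there is no Condorcet loser.

none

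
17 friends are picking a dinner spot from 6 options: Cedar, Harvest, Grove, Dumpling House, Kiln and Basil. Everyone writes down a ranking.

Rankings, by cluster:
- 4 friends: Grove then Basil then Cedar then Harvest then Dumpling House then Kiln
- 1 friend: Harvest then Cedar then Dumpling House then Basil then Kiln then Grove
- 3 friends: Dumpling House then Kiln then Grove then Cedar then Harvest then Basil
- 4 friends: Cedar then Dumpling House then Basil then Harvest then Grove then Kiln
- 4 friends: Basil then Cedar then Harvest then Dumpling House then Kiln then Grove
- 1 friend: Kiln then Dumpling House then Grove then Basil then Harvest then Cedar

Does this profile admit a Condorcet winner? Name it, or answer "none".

none

Pairwise majorities:
Cedar–Harvest: Cedar 15–2.
Cedar vs Grove: Cedar wins 9–8.
Cedar vs Dumpling House: Cedar, 13–4.
Cedar–Kiln: Cedar 13–4.
Cedar–Basil: Basil 9–8.
Harvest vs Grove: Harvest, 9–8.
Harvest–Dumpling House: Harvest 9–8.
Harvest–Kiln: Harvest 13–4.
Harvest vs Basil: Basil, 13–4.
Grove–Dumpling House: Dumpling House 13–4.
Grove–Kiln: Kiln 9–8.
Grove vs Basil: Basil, 9–8.
Dumpling House vs Kiln: Dumpling House, 16–1.
Dumpling House–Basil: Dumpling House 9–8.
Kiln–Basil: Basil 13–4.
No restaurant is unbeaten: Cedar loses to Basil; Harvest loses to Cedar; Grove loses to Cedar; Dumpling House loses to Cedar; Kiln loses to Cedar; Basil loses to Dumpling House. In particular Cedar → Dumpling House → Basil → Cedar is a majority cycle — no Condorcet winner exists.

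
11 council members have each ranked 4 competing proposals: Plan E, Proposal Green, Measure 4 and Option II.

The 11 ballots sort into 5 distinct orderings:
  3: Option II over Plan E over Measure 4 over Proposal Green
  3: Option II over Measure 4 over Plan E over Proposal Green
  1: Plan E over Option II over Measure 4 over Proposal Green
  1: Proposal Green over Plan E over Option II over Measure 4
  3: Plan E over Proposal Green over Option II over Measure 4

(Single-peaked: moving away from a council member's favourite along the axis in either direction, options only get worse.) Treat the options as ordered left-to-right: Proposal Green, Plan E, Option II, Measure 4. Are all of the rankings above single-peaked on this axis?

yes

Axis positions: Proposal Green=1, Plan E=2, Option II=3, Measure 4=4.
Ballot type 1 (peak Option II at position 3): ranking walks positions 3-2-4-1, expanding outward from the peak — single-peaked.
Ballot type 2 (peak Option II at position 3): ranking walks positions 3-4-2-1, expanding outward from the peak — single-peaked.
Ballot type 3 (peak Plan E at position 2): ranking walks positions 2-3-4-1, expanding outward from the peak — single-peaked.
Ballot type 4 (peak Proposal Green at position 1): ranking walks positions 1-2-3-4, expanding outward from the peak — single-peaked.
Ballot type 5 (peak Plan E at position 2): ranking walks positions 2-1-3-4, expanding outward from the peak — single-peaked.
Every ranking is single-peaked on this axis.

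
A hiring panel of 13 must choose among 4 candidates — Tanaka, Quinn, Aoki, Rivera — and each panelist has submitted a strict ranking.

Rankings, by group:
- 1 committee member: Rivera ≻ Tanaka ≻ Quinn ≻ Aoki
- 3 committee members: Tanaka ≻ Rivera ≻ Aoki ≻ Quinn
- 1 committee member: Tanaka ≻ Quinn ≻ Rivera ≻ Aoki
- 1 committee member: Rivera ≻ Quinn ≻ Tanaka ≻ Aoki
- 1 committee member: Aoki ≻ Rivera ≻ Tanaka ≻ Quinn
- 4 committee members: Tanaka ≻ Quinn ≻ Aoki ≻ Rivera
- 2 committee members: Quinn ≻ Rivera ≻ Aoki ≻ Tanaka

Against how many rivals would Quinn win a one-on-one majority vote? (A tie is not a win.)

2

Quinn against each rival (13 committee members):
Quinn vs Tanaka: Quinn is ranked higher on 1+2 = 3 ballots, Tanaka on 10. Tanaka wins 10–3.
Quinn vs Aoki: Quinn is ranked higher on 1+1+1+4+2 = 9 ballots, Aoki on 4. Quinn wins 9–4.
Quinn vs Rivera: Quinn wins 7–6.
Quinn beats Aoki, Rivera; loses to Tanaka — 2 pairwise wins.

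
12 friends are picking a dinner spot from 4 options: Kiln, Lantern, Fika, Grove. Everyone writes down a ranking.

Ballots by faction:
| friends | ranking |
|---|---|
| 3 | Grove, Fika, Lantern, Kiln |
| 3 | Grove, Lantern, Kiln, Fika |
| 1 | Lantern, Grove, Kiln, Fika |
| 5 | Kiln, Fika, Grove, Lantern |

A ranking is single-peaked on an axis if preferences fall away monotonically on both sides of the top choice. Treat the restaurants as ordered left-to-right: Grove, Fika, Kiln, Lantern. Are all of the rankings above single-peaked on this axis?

Axis positions: Grove=1, Fika=2, Kiln=3, Lantern=4.
Faction 1: ranking walks positions 1-2-4-3; Lantern is ranked above Kiln even though Kiln lies between Lantern and the peak Grove on the axis — preferences dip and rise again. Not single-peaked.
Faction 2: ranking walks positions 1-4-3-2; Lantern is ranked above Fika even though Fika lies between Lantern and the peak Grove on the axis — preferences dip and rise again. Not single-peaked.
Faction 3: ranking walks positions 4-1-3-2; Grove is ranked above Kiln even though Kiln lies between Grove and the peak Lantern on the axis — preferences dip and rise again. Not single-peaked.
Faction 4 (peak Kiln at position 3): ranking walks positions 3-2-1-4, expanding outward from the peak — single-peaked.
Faction 1 violates single-peakedness, so the profile is not single-peaked on this axis.

no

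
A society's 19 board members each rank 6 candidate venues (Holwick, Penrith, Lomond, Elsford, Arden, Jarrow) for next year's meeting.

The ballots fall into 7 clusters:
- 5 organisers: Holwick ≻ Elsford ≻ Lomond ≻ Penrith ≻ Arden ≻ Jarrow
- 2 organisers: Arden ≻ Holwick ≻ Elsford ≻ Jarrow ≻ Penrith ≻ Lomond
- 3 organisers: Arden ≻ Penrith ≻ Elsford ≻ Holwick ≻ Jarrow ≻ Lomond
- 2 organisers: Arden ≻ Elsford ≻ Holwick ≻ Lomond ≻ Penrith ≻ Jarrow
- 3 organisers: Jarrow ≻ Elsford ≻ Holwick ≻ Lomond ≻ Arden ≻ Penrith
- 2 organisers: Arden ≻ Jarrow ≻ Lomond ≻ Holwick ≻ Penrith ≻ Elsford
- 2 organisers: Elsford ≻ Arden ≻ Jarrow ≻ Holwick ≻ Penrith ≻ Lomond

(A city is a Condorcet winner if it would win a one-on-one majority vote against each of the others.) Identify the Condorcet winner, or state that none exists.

Elsford

Check each pair by majority over 19 ballots:
Holwick vs Penrith: Holwick is ranked higher on 5+2+2+3+2+2 = 16 ballots, Penrith on 3. Holwick wins 16–3.
Holwick vs Lomond: Holwick is ranked higher on 5+2+3+2+3+2 = 17 ballots, Lomond on 2. Holwick wins 17–2.
Holwick vs Elsford: Holwick preferred on 5+2+2 = 9 ballots; Elsford wins 10–9.
Holwick vs Arden: Holwick is ranked higher on 5+3 = 8 ballots, Arden on 11. Arden wins 11–8.
Holwick vs Jarrow: Holwick preferred on 5+2+3+2 = 12 ballots; Holwick wins 12–7.
Penrith vs Lomond: Penrith preferred on 2+3+2 = 7 ballots; Lomond wins 12–7.
Penrith vs Elsford: Penrith preferred on 3+2 = 5 ballots; Elsford wins 14–5.
Penrith vs Arden: Penrith preferred on 5 ballots; Arden wins 14–5.
Penrith vs Jarrow: 5+3+2 = 10 for Penrith, 9 for Jarrow — Penrith by 10–9.
Lomond vs Elsford: Lomond preferred on 2 ballots; Elsford wins 17–2.
Lomond vs Arden: 5+3 = 8 for Lomond, 11 for Arden — Arden by 11–8.
Lomond vs Jarrow: 5+2 = 7 for Lomond, 12 for Jarrow — Jarrow by 12–7.
Elsford vs Arden: 5+3+2 = 10 for Elsford, 9 for Arden — Elsford by 10–9.
Elsford vs Jarrow: Elsford preferred on 5+2+3+2+2 = 14 ballots; Elsford wins 14–5.
Arden vs Jarrow: Arden preferred on 5+2+3+2+2+2 = 16 ballots; Arden wins 16–3.
Elsford defeats every rival head-to-head and is the Condorcet winner.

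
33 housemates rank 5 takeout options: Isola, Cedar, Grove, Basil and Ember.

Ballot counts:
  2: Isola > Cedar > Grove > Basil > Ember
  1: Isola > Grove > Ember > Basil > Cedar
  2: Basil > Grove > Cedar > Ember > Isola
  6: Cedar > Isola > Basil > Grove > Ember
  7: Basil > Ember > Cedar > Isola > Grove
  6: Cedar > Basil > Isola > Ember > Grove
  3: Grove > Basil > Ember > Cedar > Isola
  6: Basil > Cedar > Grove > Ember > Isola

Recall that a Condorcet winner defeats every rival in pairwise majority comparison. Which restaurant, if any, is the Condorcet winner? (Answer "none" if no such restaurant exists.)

Basil

Check each pair by majority over 33 ballots:
Isola vs Cedar: Isola preferred on 2+1 = 3 ballots; Cedar wins 30–3.
Isola vs Grove: 22 to 11, Isola.
Isola vs Basil: Isola is ranked higher on 2+1+6 = 9 ballots, Basil on 24. Basil wins 24–9.
Isola vs Ember: 2+1+6+6 = 15 for Isola, 18 for Ember — Ember by 18–15.
Cedar vs Grove: 2+6+7+6+6 = 27 for Cedar, 6 for Grove — Cedar by 27–6.
Cedar vs Basil: Cedar preferred on 2+6+6 = 14 ballots; Basil wins 19–14.
Cedar vs Ember: 2+2+6+6+6 = 22 for Cedar, 11 for Ember — Cedar by 22–11.
Grove vs Basil: Grove preferred on 2+1+3 = 6 ballots; Basil wins 27–6.
Grove vs Ember: 2+1+2+6+3+6 = 20 for Grove, 13 for Ember — Grove by 20–13.
Basil vs Ember: Basil is ranked higher on 32 ballots, Ember on 1. Basil wins 32–1.
Only Basil has no losses; Basil is the Condorcet winner.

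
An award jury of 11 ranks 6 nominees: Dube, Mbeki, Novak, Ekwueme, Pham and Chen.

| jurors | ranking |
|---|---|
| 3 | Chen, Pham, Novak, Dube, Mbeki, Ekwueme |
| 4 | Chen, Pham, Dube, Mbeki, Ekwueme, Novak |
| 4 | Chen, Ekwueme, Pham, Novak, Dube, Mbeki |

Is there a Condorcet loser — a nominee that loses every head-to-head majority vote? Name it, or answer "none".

Pairwise majorities:
Dube vs Mbeki: Dube is ranked higher on 3+4+4 = 11 ballots, Mbeki on 0. Dube wins 11–0.
Dube–Novak: Novak 7–4.
Dube vs Ekwueme: 3+4 = 7 for Dube, 4 for Ekwueme — Dube by 7–4.
Dube vs Pham: 0 for Dube, 11 for Pham — Pham by 11–0.
Dube vs Chen: Chen, 11–0.
Mbeki vs Novak: 4 for Mbeki, 7 for Novak — Novak by 7–4.
Mbeki–Ekwueme: Mbeki 7–4.
Mbeki vs Pham: Pham, 11–0.
Mbeki vs Chen: Chen, 11–0.
Novak vs Ekwueme: Ekwueme, 8–3.
Novak vs Pham: 0 to 11, Pham.
Novak vs Chen: Chen, 11–0.
Ekwueme vs Pham: 4 for Ekwueme, 7 for Pham — Pham by 7–4.
Ekwueme vs Chen: Chen, 11–0.
Pham vs Chen: Chen, 11–0.
Each nominee has at least one pairwise win (Dube beats Mbeki; Mbeki beats Ekwueme; Novak beats Dube; Ekwueme beats Novak; Pham beats Dube; Chen beats Dube) — no Condorcet loser.

none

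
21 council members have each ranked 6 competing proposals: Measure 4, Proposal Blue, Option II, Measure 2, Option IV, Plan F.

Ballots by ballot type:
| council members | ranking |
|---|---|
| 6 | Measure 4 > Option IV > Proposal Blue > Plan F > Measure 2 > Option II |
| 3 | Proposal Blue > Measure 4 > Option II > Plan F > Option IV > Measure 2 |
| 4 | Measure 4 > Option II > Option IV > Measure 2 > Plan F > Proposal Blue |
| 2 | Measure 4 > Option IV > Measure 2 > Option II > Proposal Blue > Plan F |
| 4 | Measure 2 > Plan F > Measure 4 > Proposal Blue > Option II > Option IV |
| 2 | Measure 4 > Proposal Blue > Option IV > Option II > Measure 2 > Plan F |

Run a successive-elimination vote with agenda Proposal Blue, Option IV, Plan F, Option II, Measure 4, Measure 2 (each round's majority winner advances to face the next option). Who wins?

Round 1: Proposal Blue vs Option IV — 9–12, Option IV advances.
Round 2: Option IV vs Plan F — 14–7, Option IV advances.
Round 3: Option IV vs Option II — 10–11, Option II advances.
Round 4: Option II vs Measure 4 — 0–21, Measure 4 advances.
Round 5: Measure 4 vs Measure 2 — 17–4, Measure 4 advances.
The agenda winner is Measure 4.

Measure 4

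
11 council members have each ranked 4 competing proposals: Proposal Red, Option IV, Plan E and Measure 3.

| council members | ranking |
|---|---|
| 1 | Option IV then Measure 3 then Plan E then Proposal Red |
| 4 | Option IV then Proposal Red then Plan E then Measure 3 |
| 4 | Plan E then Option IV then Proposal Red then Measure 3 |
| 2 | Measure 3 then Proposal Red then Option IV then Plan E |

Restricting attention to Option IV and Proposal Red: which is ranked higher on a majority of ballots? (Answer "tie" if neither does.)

Ballots ranking Option IV above Proposal Red: 1 + 4 + 4 = 9.
Ballots ranking Proposal Red above Option IV: 11 − 9 = 2.
Option IV wins the head-to-head 9–2.

Option IV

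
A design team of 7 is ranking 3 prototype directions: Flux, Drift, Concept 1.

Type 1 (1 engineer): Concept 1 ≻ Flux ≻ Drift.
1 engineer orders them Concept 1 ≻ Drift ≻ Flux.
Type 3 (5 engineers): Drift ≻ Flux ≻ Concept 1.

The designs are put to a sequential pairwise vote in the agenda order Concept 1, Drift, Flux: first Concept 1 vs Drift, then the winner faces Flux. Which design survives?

Drift

Round 1: Concept 1 vs Drift — 2–5, Drift advances.
Round 2: Drift vs Flux — 6–1, Drift advances.
Drift survives the agenda.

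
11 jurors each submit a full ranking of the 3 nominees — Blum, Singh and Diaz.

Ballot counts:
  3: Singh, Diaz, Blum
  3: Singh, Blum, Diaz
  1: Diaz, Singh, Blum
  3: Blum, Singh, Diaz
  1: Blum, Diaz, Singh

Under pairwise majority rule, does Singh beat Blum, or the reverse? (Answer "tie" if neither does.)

Singh

Ballots ranking Singh above Blum: 3 + 3 + 1 = 7.
Ballots ranking Blum above Singh: 11 − 7 = 4.
Singh wins the head-to-head 7–4.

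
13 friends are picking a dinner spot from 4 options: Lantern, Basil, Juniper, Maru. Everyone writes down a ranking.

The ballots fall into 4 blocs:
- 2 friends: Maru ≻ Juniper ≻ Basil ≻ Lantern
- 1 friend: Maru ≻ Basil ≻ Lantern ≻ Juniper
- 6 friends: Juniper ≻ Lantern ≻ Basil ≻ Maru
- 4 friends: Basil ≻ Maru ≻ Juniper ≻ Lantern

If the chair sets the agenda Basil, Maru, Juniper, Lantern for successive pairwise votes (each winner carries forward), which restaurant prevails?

Round 1: Basil vs Maru — 10–3, Basil advances.
Round 2: Basil vs Juniper — 5–8, Juniper advances.
Round 3: Juniper vs Lantern — 12–1, Juniper advances.
Juniper survives the agenda.

Juniper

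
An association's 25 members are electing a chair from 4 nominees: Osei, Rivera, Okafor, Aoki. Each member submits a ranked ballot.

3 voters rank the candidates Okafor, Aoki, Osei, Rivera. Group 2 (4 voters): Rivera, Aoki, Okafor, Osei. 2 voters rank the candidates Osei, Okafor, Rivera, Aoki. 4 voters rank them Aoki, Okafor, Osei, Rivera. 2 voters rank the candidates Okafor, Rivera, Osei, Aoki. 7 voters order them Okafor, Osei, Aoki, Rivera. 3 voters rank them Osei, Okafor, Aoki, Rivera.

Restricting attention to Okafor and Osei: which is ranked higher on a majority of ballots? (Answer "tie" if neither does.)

Okafor

Ballots ranking Okafor above Osei: 3 + 4 + 4 + 2 + 7 = 20.
Ballots ranking Osei above Okafor: 25 − 20 = 5.
Okafor wins the head-to-head 20–5.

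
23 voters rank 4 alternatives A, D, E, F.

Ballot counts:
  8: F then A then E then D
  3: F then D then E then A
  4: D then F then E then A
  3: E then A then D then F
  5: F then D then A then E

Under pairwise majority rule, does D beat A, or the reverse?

Ballots ranking D above A: 3 + 4 + 5 = 12.
Ballots ranking A above D: 23 − 12 = 11.
D wins the head-to-head 12–11.

D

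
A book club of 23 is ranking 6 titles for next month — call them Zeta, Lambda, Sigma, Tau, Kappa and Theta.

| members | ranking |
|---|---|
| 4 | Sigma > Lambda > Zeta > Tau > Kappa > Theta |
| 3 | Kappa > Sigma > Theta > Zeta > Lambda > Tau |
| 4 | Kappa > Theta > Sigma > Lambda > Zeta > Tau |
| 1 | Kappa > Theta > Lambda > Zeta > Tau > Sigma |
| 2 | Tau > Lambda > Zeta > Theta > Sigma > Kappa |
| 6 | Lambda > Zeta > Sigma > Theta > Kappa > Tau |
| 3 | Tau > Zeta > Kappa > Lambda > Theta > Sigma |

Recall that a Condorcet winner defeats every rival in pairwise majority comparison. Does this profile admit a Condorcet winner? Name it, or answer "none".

Head-to-head results (23 members):
Zeta vs Lambda: Lambda wins 17–6.
Zeta vs Sigma: Zeta, 12–11.
Zeta vs Tau: Zeta wins 18–5.
Zeta–Kappa: Zeta 15–8.
Zeta–Theta: Zeta 15–8.
Lambda vs Sigma: Lambda, 12–11.
Lambda–Tau: Lambda 18–5.
Lambda vs Kappa: Lambda, 12–11.
Lambda vs Theta: Lambda wins 15–8.
Sigma–Tau: Sigma 17–6.
Sigma vs Kappa: Sigma wins 12–11.
Sigma vs Theta: Sigma, 13–10.
Tau vs Kappa: Kappa wins 14–9.
Tau vs Theta: Theta wins 14–9.
Kappa vs Theta: Kappa wins 15–8.
Lambda beats each of Zeta, Sigma, Tau, Kappa, Theta — Lambda is the Condorcet winner.

Lambda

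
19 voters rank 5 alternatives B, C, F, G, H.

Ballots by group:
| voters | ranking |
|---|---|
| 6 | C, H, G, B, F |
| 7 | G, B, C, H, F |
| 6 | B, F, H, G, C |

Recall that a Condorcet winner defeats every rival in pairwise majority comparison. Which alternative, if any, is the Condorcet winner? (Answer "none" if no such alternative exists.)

Head-to-head results (19 voters):
B vs C: B, 13–6.
B–F: B 19–0.
B–G: G 13–6.
B–H: B 13–6.
C–F: C 13–6.
C–G: G 13–6.
C vs H: C, 13–6.
F vs G: G wins 13–6.
F vs H: H, 13–6.
G vs H: H wins 12–7.
Every alternative loses at least once (B loses to G; C loses to B; F loses to B; G loses to H; H loses to B). The majority relation contains the cycle B → H → G → B, so there is no Condorcet winner.

none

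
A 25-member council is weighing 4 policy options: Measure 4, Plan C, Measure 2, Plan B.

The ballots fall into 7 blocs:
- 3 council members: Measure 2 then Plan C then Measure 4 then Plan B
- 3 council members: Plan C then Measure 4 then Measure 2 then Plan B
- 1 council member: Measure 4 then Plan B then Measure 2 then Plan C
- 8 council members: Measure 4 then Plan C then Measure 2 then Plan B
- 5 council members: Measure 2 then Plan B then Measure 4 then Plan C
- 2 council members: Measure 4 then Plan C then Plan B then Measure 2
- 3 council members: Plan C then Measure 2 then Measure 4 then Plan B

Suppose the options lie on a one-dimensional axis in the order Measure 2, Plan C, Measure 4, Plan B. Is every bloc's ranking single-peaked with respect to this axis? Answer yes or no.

no

Axis positions: Measure 2=1, Plan C=2, Measure 4=3, Plan B=4.
Bloc 1 (peak Measure 2 at position 1): ranking walks positions 1-2-3-4, expanding outward from the peak — single-peaked.
Bloc 2 (peak Plan C at position 2): ranking walks positions 2-3-1-4, expanding outward from the peak — single-peaked.
Bloc 3: ranking walks positions 3-4-1-2; Measure 2 is ranked above Plan C even though Plan C lies between Measure 2 and the peak Measure 4 on the axis — preferences dip and rise again. Not single-peaked.
Bloc 4 (peak Measure 4 at position 3): ranking walks positions 3-2-1-4, expanding outward from the peak — single-peaked.
Bloc 5: ranking walks positions 1-4-3-2; Plan B is ranked above Plan C even though Plan C lies between Plan B and the peak Measure 2 on the axis — preferences dip and rise again. Not single-peaked.
Bloc 6 (peak Measure 4 at position 3): ranking walks positions 3-2-4-1, expanding outward from the peak — single-peaked.
Bloc 7 (peak Plan C at position 2): ranking walks positions 2-1-3-4, expanding outward from the peak — single-peaked.
Bloc 3 violates single-peakedness, so the profile is not single-peaked on this axis.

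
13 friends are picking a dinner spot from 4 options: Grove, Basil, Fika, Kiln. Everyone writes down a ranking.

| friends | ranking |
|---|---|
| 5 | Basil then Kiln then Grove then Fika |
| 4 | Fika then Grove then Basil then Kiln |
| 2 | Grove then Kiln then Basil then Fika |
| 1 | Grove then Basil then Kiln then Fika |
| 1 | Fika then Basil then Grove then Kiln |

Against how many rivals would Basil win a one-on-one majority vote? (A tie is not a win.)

Basil against each rival (13 friends):
Basil vs Grove: Grove, 7–6.
Basil vs Fika: Basil, 8–5.
Basil vs Kiln: Basil wins 11–2.
Basil beats Fika, Kiln; loses to Grove — 2 pairwise wins.

2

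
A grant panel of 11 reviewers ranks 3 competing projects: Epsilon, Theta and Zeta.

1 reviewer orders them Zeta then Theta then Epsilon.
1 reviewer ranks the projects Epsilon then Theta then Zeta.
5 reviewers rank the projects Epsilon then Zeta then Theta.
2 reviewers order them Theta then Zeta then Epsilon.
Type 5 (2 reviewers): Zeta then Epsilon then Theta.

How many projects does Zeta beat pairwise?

Zeta against each rival (11 reviewers):
Zeta vs Epsilon: 1+2+2 = 5 for Zeta, 6 for Epsilon — Epsilon by 6–5.
Zeta–Theta: Zeta 8–3.
Zeta beats Theta; loses to Epsilon — 1 pairwise win.

1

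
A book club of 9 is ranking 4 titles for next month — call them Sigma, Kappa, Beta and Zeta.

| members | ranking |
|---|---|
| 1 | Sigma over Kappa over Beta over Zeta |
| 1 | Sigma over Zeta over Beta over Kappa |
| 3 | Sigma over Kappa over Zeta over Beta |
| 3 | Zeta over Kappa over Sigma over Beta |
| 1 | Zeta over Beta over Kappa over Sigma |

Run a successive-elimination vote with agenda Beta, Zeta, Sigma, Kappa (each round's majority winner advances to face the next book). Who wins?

Round 1: Beta vs Zeta — 1–8, Zeta advances.
Round 2: Zeta vs Sigma — 4–5, Sigma advances.
Round 3: Sigma vs Kappa — 5–4, Sigma advances.
Sigma survives the agenda.

Sigma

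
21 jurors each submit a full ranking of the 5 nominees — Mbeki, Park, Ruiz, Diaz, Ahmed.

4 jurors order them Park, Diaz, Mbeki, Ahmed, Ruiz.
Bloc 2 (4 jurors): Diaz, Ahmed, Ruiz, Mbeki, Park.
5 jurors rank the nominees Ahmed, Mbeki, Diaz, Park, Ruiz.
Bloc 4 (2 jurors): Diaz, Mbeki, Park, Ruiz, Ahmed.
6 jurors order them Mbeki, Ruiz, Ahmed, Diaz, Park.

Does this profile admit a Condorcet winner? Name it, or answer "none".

Mbeki

Pairwise majorities:
Mbeki vs Park: Mbeki wins 17–4.
Mbeki vs Ruiz: Mbeki, 17–4.
Mbeki vs Diaz: 5+6 = 11 for Mbeki, 10 for Diaz — Mbeki by 11–10.
Mbeki vs Ahmed: Mbeki wins 12–9.
Park–Ruiz: Park 11–10.
Park vs Diaz: Park is ranked higher on 4 ballots, Diaz on 17. Diaz wins 17–4.
Park vs Ahmed: Park preferred on 4+2 = 6 ballots; Ahmed wins 15–6.
Ruiz vs Diaz: Diaz, 15–6.
Ruiz–Ahmed: Ahmed 13–8.
Diaz vs Ahmed: 4+4+2 = 10 for Diaz, 11 for Ahmed — Ahmed by 11–10.
Only Mbeki has no losses; Mbeki is the Condorcet winner.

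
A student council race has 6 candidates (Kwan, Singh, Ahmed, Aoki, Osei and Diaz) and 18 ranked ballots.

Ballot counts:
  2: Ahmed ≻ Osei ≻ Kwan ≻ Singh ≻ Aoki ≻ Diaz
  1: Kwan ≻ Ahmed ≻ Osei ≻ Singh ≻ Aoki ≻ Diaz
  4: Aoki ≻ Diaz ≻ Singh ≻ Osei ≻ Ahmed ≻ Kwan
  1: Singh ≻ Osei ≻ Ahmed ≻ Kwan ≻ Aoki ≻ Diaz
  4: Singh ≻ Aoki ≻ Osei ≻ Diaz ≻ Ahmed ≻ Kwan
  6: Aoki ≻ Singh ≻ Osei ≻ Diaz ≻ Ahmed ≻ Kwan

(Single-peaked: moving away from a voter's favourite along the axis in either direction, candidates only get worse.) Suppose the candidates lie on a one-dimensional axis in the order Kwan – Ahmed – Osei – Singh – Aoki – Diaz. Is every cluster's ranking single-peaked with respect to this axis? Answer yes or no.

Axis positions: Kwan=1, Ahmed=2, Osei=3, Singh=4, Aoki=5, Diaz=6.
Cluster 1 (peak Ahmed at position 2): ranking walks positions 2-3-1-4-5-6, expanding outward from the peak — single-peaked.
Cluster 2 (peak Kwan at position 1): ranking walks positions 1-2-3-4-5-6, expanding outward from the peak — single-peaked.
Cluster 3 (peak Aoki at position 5): ranking walks positions 5-6-4-3-2-1, expanding outward from the peak — single-peaked.
Cluster 4 (peak Singh at position 4): ranking walks positions 4-3-2-1-5-6, expanding outward from the peak — single-peaked.
Cluster 5 (peak Singh at position 4): ranking walks positions 4-5-3-6-2-1, expanding outward from the peak — single-peaked.
Cluster 6 (peak Aoki at position 5): ranking walks positions 5-4-3-6-2-1, expanding outward from the peak — single-peaked.
Every ranking is single-peaked on this axis.

yes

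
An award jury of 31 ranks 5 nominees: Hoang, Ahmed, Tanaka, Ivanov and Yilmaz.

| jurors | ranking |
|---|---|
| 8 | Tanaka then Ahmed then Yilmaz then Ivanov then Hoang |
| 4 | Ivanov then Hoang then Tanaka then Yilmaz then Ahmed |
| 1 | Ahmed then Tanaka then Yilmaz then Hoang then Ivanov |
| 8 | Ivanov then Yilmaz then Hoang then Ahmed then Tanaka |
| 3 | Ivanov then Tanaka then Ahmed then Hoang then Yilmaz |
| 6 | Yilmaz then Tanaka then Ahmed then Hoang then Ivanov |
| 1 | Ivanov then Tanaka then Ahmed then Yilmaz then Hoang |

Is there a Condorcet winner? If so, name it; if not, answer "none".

Ivanov

Head-to-head results (31 jurors):
Hoang vs Ahmed: Ahmed wins 19–12.
Hoang vs Tanaka: Tanaka, 19–12.
Hoang–Ivanov: Ivanov 24–7.
Hoang vs Yilmaz: Yilmaz wins 24–7.
Ahmed vs Tanaka: Tanaka, 22–9.
Ahmed–Ivanov: Ivanov 16–15.
Ahmed vs Yilmaz: Yilmaz, 18–13.
Tanaka vs Ivanov: Ivanov, 16–15.
Tanaka vs Yilmaz: Tanaka wins 17–14.
Ivanov vs Yilmaz: Ivanov, 16–15.
Ivanov beats each of Hoang, Ahmed, Tanaka, Yilmaz — Ivanov is the Condorcet winner.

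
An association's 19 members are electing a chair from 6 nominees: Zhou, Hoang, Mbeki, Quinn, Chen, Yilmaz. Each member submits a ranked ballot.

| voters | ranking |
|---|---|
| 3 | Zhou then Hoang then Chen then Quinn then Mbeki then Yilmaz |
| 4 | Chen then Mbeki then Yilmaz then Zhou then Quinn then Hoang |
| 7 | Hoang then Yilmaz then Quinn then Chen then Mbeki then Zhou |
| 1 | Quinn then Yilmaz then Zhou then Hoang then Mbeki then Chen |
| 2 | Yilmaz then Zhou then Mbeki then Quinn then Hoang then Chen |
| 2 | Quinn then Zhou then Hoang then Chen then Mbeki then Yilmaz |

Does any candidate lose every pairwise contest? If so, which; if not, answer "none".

none

Pairwise majorities:
Zhou vs Hoang: Zhou wins 12–7.
Zhou vs Mbeki: 3+1+2+2 = 8 for Zhou, 11 for Mbeki — Mbeki by 11–8.
Zhou–Quinn: Quinn 10–9.
Zhou vs Chen: Zhou is ranked higher on 3+1+2+2 = 8 ballots, Chen on 11. Chen wins 11–8.
Zhou vs Yilmaz: 3+2 = 5 for Zhou, 14 for Yilmaz — Yilmaz by 14–5.
Hoang–Mbeki: Hoang 13–6.
Hoang vs Quinn: Hoang, 10–9.
Hoang vs Chen: Hoang is ranked higher on 3+7+1+2+2 = 15 ballots, Chen on 4. Hoang wins 15–4.
Hoang vs Yilmaz: Hoang, 12–7.
Mbeki vs Quinn: Quinn wins 13–6.
Mbeki vs Chen: Chen, 16–3.
Mbeki vs Yilmaz: 9 to 10, Yilmaz.
Quinn vs Chen: Quinn preferred on 7+1+2+2 = 12 ballots; Quinn wins 12–7.
Quinn vs Yilmaz: Quinn preferred on 3+1+2 = 6 ballots; Yilmaz wins 13–6.
Chen vs Yilmaz: 3+4+2 = 9 for Chen, 10 for Yilmaz — Yilmaz by 10–9.
Every candidate wins at least one matchup (Zhou beats Hoang; Hoang beats Mbeki; Mbeki beats Zhou; Quinn beats Zhou; Chen beats Zhou; Yilmaz beats Zhou), so there is no Condorcet loser.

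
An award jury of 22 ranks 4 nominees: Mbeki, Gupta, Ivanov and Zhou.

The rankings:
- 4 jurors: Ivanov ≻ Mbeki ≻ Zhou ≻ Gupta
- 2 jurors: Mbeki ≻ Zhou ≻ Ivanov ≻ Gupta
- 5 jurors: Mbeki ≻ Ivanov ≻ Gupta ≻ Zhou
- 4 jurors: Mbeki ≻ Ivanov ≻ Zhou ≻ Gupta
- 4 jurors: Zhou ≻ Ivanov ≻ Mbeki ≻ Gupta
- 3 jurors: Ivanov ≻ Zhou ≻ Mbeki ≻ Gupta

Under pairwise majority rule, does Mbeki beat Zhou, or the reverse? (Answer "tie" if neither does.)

Mbeki

Ballots ranking Mbeki above Zhou: 4 + 2 + 5 + 4 = 15.
Ballots ranking Zhou above Mbeki: 22 − 15 = 7.
Mbeki wins the head-to-head 15–7.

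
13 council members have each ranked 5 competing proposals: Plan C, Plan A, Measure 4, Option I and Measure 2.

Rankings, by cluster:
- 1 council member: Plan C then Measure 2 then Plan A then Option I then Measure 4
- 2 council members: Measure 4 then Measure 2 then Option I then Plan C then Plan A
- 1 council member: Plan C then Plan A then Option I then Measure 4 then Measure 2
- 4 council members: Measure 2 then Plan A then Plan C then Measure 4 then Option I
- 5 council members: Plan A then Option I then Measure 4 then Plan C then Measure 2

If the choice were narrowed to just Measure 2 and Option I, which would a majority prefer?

Measure 2

Ballots ranking Measure 2 above Option I: 1 + 2 + 4 = 7.
Ballots ranking Option I above Measure 2: 13 − 7 = 6.
Measure 2 wins the head-to-head 7–6.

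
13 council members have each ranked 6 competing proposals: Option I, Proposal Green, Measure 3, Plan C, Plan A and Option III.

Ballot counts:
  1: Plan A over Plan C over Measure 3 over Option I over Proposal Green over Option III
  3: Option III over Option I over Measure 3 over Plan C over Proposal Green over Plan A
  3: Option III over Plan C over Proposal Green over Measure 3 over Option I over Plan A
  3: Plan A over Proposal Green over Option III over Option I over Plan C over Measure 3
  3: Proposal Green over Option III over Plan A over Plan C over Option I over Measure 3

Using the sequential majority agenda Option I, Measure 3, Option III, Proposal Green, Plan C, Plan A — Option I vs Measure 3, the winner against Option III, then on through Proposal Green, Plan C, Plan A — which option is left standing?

Plan A

Round 1: Option I vs Measure 3 — 9–4, Option I advances.
Round 2: Option I vs Option III — 1–12, Option III advances.
Round 3: Option III vs Proposal Green — 6–7, Proposal Green advances.
Round 4: Proposal Green vs Plan C — 6–7, Plan C advances.
Round 5: Plan C vs Plan A — 6–7, Plan A advances.
Plan A survives the agenda.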